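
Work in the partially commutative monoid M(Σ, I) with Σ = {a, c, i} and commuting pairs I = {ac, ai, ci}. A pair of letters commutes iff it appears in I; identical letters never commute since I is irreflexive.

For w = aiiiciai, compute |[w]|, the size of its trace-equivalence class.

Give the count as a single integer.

piece 0:a — minimal
piece 1:i — minimal
piece 2:i rests on {1:i}
piece 3:i rests on {2:i}
piece 4:c — minimal
piece 5:i rests on {3:i}
piece 6:a rests on {0:a}
piece 7:i rests on {5:i}
minimal pieces: {0:a, 1:i, 4:c}
ways to finish when only these pieces remain (= sum over removing one remaining piece with nothing left below it):
  1 left: {4}→1  {6}→1  {7}→1
  2 left: {0,6}→1  {4,6}→2  {4,7}→2  {5,7}→1  {6,7}→2
  3 left: {0,4,6}→3  {0,6,7}→3  {3,5,7}→1  {4,5,7}→3  {4,6,7}→6  {5,6,7}→3
  4 left: {0,4,6,7}→12  {0,5,6,7}→6  {2,3,5,7}→1  {3,4,5,7}→4  {3,5,6,7}→4  {4,5,6,7}→12
  5 left: {0,3,5,6,7}→10  {0,4,5,6,7}→30  {1,2,3,5,7}→1  {2,3,4,5,7}→5  {2,3,5,6,7}→5  {3,4,5,6,7}→20
  6 left: {0,2,3,5,6,7}→15  {0,3,4,5,6,7}→60  {1,2,3,4,5,7}→6  {1,2,3,5,6,7}→6  {2,3,4,5,6,7}→30
  placing 0:a first → 42 extensions
  placing 1:i first → 105 extensions
  placing 4:c first → 21 extensions
total linear extensions = 168

168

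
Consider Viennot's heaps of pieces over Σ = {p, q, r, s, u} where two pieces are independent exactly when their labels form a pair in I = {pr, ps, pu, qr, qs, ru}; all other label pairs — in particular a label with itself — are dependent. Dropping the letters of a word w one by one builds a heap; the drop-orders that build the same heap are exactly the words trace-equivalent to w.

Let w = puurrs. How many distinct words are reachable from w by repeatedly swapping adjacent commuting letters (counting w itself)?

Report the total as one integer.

36

drop 0:p onto floor
drop 1:u onto floor
drop 2:u onto {1:u}
drop 3:r onto floor
drop 4:r onto {3:r}
drop 5:s onto {2:u, 4:r}
ground layer = {0:p, 1:u, 3:r}
drop-orders for the pieces not yet dropped (sum over which currently-grounded one goes next):
  1 to go: {0} 1  {5} 1
  2 to go: {0,5} 2  {2,5} 1  {4,5} 1
  3 to go: {0,2,5} 3  {0,4,5} 3  {1,2,5} 1  {2,4,5} 2  {3,4,5} 1
  4 to go: {0,1,2,5} 4  {0,2,4,5} 8  {0,3,4,5} 4  {1,2,4,5} 3  {2,3,4,5} 3
  if 0:p drops first: 6 orders
  if 1:u drops first: 15 orders
  if 3:r drops first: 15 orders
heap linearizations: 36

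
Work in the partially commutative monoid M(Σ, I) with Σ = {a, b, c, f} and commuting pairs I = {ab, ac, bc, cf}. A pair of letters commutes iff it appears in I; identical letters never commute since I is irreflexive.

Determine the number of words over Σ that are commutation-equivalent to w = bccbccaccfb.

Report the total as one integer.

piece 0:b — minimal
piece 1:c — minimal
piece 2:c rests on {1:c}
piece 3:b rests on {0:b}
piece 4:c rests on {2:c}
piece 5:c rests on {4:c}
piece 6:a — minimal
piece 7:c rests on {5:c}
piece 8:c rests on {7:c}
piece 9:f rests on {3:b, 6:a}
piece 10:b rests on {9:f}
minimal pieces: {0:b, 1:c, 6:a}
ways to finish when only these pieces remain (= sum over removing one remaining piece with nothing left below it):
  1 left: {8}→1  {10}→1
  2 left: {7,8}→1  {8,10}→2  {9,10}→1
  3 left: {3,9,10}→1  {5,7,8}→1  {6,9,10}→1  {7,8,10}→3  {8,9,10}→3
  4 left: {0,3,9,10}→1  {3,6,9,10}→2  {3,8,9,10}→4  {4,5,7,8}→1  {5,7,8,10}→4  {6,8,9,10}→4  {7,8,9,10}→6
  5 left: {0,3,6,9,10}→3  {0,3,8,9,10}→5  {2,4,5,7,8}→1  {3,6,8,9,10}→10  {3,7,8,9,10}→10  {4,5,7,8,10}→5  {5,7,8,9,10}→10  {6,7,8,9,10}→10
  6 left: {0,3,6,8,9,10}→18  {0,3,7,8,9,10}→15  {1,2,4,5,7,8}→1  {2,4,5,7,8,10}→6  {3,5,7,8,9,10}→20  {3,6,7,8,9,10}→30  {4,5,7,8,9,10}→15  {5,6,7,8,9,10}→20
  7 left: {0,3,5,7,8,9,10}→35  {0,3,6,7,8,9,10}→63  {1,2,4,5,7,8,10}→7  {2,4,5,7,8,9,10}→21  {3,4,5,7,8,9,10}→35  {3,5,6,7,8,9,10}→70  {4,5,6,7,8,9,10}→35
  8 left: {0,3,4,5,7,8,9,10}→70  {0,3,5,6,7,8,9,10}→168  {1,2,4,5,7,8,9,10}→28  {2,3,4,5,7,8,9,10}→56  {2,4,5,6,7,8,9,10}→56  {3,4,5,6,7,8,9,10}→140
  9 left: {0,2,3,4,5,7,8,9,10}→126  {0,3,4,5,6,7,8,9,10}→378  {1,2,3,4,5,7,8,9,10}→84  {1,2,4,5,6,7,8,9,10}→84  {2,3,4,5,6,7,8,9,10}→252
  placing 0:b first → 420 extensions
  placing 1:c first → 756 extensions
  placing 6:a first → 210 extensions
total linear extensions = 1386

1386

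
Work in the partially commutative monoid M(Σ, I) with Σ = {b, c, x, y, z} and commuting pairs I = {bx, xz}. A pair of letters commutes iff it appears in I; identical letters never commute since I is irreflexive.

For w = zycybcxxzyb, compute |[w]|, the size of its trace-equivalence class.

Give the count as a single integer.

3

0(z) covers ∅
1(y) covers 0:z
2(c) covers 1:y
3(y) covers 2:c
4(b) covers 3:y
5(c) covers 4:b
6(x) covers 5:c
7(x) covers 6:x
8(z) covers 5:c
9(y) covers 7:x, 8:z
10(b) covers 9:y
floor of heap: 0:z
completions by unplaced set U, small U first (add the entries for U minus each lowest piece of U):
  |U|=1: {10}:1
  |U|=2: {9,10}:1
  |U|=3: {7,9,10}:1  {8,9,10}:1
  |U|=4: {6,7,9,10}:1  {7,8,9,10}:2
  |U|=5: {6,7,8,9,10}:3
  |U|=6: {5,6,7,8,9,10}:3
  |U|=7: {4,5,6,7,8,9,10}:3
  |U|=8: {3,4,5,6,7,8,9,10}:3
  |U|=9: {2,3,4,5,6,7,8,9,10}:3
  start at 0(z): 3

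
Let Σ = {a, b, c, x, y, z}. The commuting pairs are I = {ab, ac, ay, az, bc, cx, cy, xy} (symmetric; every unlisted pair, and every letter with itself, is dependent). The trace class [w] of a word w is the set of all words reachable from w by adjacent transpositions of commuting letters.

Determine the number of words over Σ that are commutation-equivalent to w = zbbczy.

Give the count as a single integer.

piece 0:z — minimal
piece 1:b rests on {0:z}
piece 2:b rests on {1:b}
piece 3:c rests on {0:z}
piece 4:z rests on {2:b, 3:c}
piece 5:y rests on {4:z}
minimal pieces: {0:z}
ways to finish when only these pieces remain (= sum over removing one remaining piece with nothing left below it):
  1 left: {5}→1
  2 left: {4,5}→1
  3 left: {2,4,5}→1  {3,4,5}→1
  4 left: {1,2,4,5}→1  {2,3,4,5}→2
  placing 0:z first → 3 extensions

3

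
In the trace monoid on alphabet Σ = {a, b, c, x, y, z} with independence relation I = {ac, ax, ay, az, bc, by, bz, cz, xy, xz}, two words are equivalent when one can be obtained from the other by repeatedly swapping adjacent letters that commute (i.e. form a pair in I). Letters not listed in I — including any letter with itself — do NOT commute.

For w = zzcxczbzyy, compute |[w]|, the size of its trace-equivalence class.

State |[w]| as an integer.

210

drop 0:z onto floor
drop 1:z onto {0:z}
drop 2:c onto floor
drop 3:x onto {2:c}
drop 4:c onto {3:x}
drop 5:z onto {1:z}
drop 6:b onto {3:x}
drop 7:z onto {5:z}
drop 8:y onto {4:c, 7:z}
drop 9:y onto {8:y}
ground layer = {0:z, 2:c}
drop-orders for the pieces not yet dropped (sum over which currently-grounded one goes next):
  1 to go: {6} 1  {9} 1
  2 to go: {6,9} 2  {8,9} 1
  3 to go: {4,8,9} 1  {6,8,9} 3  {7,8,9} 1
  4 to go: {4,6,8,9} 4  {4,7,8,9} 2  {5,7,8,9} 1  {6,7,8,9} 4
  5 to go: {1,5,7,8,9} 1  {3,4,6,8,9} 4  {4,5,7,8,9} 3  {4,6,7,8,9} 10  {5,6,7,8,9} 5
  6 to go: {0,1,5,7,8,9} 1  {1,4,5,7,8,9} 4  {1,5,6,7,8,9} 6  {2,3,4,6,8,9} 4  {3,4,6,7,8,9} 14  {4,5,6,7,8,9} 18
  7 to go: {0,1,4,5,7,8,9} 5  {0,1,5,6,7,8,9} 7  {1,4,5,6,7,8,9} 28  {2,3,4,6,7,8,9} 18  {3,4,5,6,7,8,9} 32
  8 to go: {0,1,4,5,6,7,8,9} 40  {1,3,4,5,6,7,8,9} 60  {2,3,4,5,6,7,8,9} 50
  if 0:z drops first: 110 orders
  if 2:c drops first: 100 orders
heap linearizations: 210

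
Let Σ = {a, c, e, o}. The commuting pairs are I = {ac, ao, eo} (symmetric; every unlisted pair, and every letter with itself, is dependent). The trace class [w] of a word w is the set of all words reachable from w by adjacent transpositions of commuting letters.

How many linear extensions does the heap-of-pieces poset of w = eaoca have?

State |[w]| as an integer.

#0=e has no predecessor
#1=a depends on [0:e]
#2=o has no predecessor
#3=c depends on [0:e, 2:o]
#4=a depends on [1:a]
sources: [0:e, 2:o]
N(rest) = Σ N(rest − s) over sources s of rest; N(one piece) = 1:
  size 1 → [3]=1  [4]=1
  size 2 → [1,4]=1  [2,3]=1  [3,4]=2
  size 3 → [1,3,4]=3  [2,3,4]=3
  first=0(e) contributes 6
  first=2(o) contributes 3
|[w]| = 9

9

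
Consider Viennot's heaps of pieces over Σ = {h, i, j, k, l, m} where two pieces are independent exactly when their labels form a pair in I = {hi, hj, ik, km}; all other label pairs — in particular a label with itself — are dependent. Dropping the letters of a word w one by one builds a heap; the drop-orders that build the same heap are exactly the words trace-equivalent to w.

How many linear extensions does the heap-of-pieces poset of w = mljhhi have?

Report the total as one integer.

6

piece 0:m — minimal
piece 1:l rests on {0:m}
piece 2:j rests on {1:l}
piece 3:h rests on {1:l}
piece 4:h rests on {3:h}
piece 5:i rests on {2:j}
minimal pieces: {0:m}
ways to finish when only these pieces remain (= sum over removing one remaining piece with nothing left below it):
  1 left: {4}→1  {5}→1
  2 left: {2,5}→1  {3,4}→1  {4,5}→2
  3 left: {2,4,5}→3  {3,4,5}→3
  4 left: {2,3,4,5}→6
  placing 0:m first → 6 extensions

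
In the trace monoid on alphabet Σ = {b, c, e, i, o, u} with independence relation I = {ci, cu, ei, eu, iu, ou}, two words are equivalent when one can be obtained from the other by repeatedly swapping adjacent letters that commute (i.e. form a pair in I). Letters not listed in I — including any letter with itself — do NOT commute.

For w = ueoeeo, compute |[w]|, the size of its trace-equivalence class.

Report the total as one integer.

6

#0=u has no predecessor
#1=e has no predecessor
#2=o depends on [1:e]
#3=e depends on [2:o]
#4=e depends on [3:e]
#5=o depends on [4:e]
sources: [0:u, 1:e]
N(rest) = Σ N(rest − s) over sources s of rest; N(one piece) = 1:
  size 1 → [0]=1  [5]=1
  size 2 → [0,5]=2  [4,5]=1
  size 3 → [0,4,5]=3  [3,4,5]=1
  size 4 → [0,3,4,5]=4  [2,3,4,5]=1
  first=0(u) contributes 1
  first=1(e) contributes 5
|[w]| = 6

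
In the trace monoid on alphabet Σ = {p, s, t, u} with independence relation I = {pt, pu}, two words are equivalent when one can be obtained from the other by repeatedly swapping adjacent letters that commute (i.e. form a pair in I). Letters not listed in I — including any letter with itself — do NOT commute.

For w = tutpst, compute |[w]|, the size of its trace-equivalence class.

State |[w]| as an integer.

4

0(t) covers ∅
1(u) covers 0:t
2(t) covers 1:u
3(p) covers ∅
4(s) covers 2:t, 3:p
5(t) covers 4:s
floor of heap: 0:t, 3:p
completions by unplaced set U, small U first (add the entries for U minus each lowest piece of U):
  |U|=1: {5}:1
  |U|=2: {4,5}:1
  |U|=3: {2,4,5}:1  {3,4,5}:1
  |U|=4: {1,2,4,5}:1  {2,3,4,5}:2
  start at 0(t): 3
  start at 3(p): 1
sum over floor = 4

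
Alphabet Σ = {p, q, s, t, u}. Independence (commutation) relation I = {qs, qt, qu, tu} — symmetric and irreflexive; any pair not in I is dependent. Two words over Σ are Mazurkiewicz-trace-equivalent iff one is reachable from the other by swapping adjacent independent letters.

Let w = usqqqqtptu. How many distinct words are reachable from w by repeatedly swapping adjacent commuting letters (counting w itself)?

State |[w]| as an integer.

70

drop 0:u onto floor
drop 1:s onto {0:u}
drop 2:q onto floor
drop 3:q onto {2:q}
drop 4:q onto {3:q}
drop 5:q onto {4:q}
drop 6:t onto {1:s}
drop 7:p onto {5:q, 6:t}
drop 8:t onto {7:p}
drop 9:u onto {7:p}
ground layer = {0:u, 2:q}
drop-orders for the pieces not yet dropped (sum over which currently-grounded one goes next):
  1 to go: {8} 1  {9} 1
  2 to go: {8,9} 2
  3 to go: {7,8,9} 2
  4 to go: {5,7,8,9} 2  {6,7,8,9} 2
  5 to go: {1,6,7,8,9} 2  {4,5,7,8,9} 2  {5,6,7,8,9} 4
  6 to go: {0,1,6,7,8,9} 2  {1,5,6,7,8,9} 6  {3,4,5,7,8,9} 2  {4,5,6,7,8,9} 6
  7 to go: {0,1,5,6,7,8,9} 8  {1,4,5,6,7,8,9} 12  {2,3,4,5,7,8,9} 2  {3,4,5,6,7,8,9} 8
  8 to go: {0,1,4,5,6,7,8,9} 20  {1,3,4,5,6,7,8,9} 20  {2,3,4,5,6,7,8,9} 10
  if 0:u drops first: 30 orders
  if 2:q drops first: 40 orders
heap linearizations: 70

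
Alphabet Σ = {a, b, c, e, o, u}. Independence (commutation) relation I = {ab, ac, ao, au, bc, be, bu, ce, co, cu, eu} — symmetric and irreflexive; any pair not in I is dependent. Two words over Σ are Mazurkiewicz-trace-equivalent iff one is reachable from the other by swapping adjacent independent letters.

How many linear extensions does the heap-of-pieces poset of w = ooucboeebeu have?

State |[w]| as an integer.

440

#0=o has no predecessor
#1=o depends on [0:o]
#2=u depends on [1:o]
#3=c has no predecessor
#4=b depends on [1:o]
#5=o depends on [2:u, 4:b]
#6=e depends on [5:o]
#7=e depends on [6:e]
#8=b depends on [5:o]
#9=e depends on [7:e]
#10=u depends on [5:o]
sources: [0:o, 3:c]
N(rest) = Σ N(rest − s) over sources s of rest; N(one piece) = 1:
  size 1 → [3]=1  [8]=1  [9]=1  [10]=1
  size 2 → [3,8]=2  [3,9]=2  [3,10]=2  [7,9]=1  [8,9]=2  [8,10]=2  [9,10]=2
  size 3 → [3,7,9]=3  [3,8,9]=6  [3,8,10]=6  [3,9,10]=6  [6,7,9]=1  [7,8,9]=3  [7,9,10]=3  [8,9,10]=6
  size 4 → [3,6,7,9]=4  [3,7,8,9]=12  [3,7,9,10]=12  [3,8,9,10]=24  [6,7,8,9]=4  [6,7,9,10]=4  [7,8,9,10]=12
  size 5 → [3,6,7,8,9]=20  [3,6,7,9,10]=20  [3,7,8,9,10]=60  [6,7,8,9,10]=20
  size 6 → [3,6,7,8,9,10]=120  [5,6,7,8,9,10]=20
  size 7 → [2,5,6,7,8,9,10]=20  [3,5,6,7,8,9,10]=140  [4,5,6,7,8,9,10]=20
  size 8 → [2,3,5,6,7,8,9,10]=160  [2,4,5,6,7,8,9,10]=40  [3,4,5,6,7,8,9,10]=160
  size 9 → [1,2,4,5,6,7,8,9,10]=40  [2,3,4,5,6,7,8,9,10]=360
  first=0(o) contributes 400
  first=3(c) contributes 40
|[w]| = 440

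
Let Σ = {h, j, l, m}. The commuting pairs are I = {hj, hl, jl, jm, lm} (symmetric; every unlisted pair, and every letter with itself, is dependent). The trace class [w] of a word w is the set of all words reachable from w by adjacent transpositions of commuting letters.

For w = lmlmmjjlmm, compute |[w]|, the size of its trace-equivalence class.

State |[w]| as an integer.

2520

0(l) covers ∅
1(m) covers ∅
2(l) covers 0:l
3(m) covers 1:m
4(m) covers 3:m
5(j) covers ∅
6(j) covers 5:j
7(l) covers 2:l
8(m) covers 4:m
9(m) covers 8:m
floor of heap: 0:l, 1:m, 5:j
completions by unplaced set U, small U first (add the entries for U minus each lowest piece of U):
  |U|=1: {6}:1  {7}:1  {9}:1
  |U|=2: {2,7}:1  {5,6}:1  {6,7}:2  {6,9}:2  {7,9}:2  {8,9}:1
  |U|=3: {0,2,7}:1  {2,6,7}:3  {2,7,9}:3  {4,8,9}:1  {5,6,7}:3  {5,6,9}:3  {6,7,9}:6  {6,8,9}:3  {7,8,9}:3
  |U|=4: {0,2,6,7}:4  {0,2,7,9}:4  {2,5,6,7}:6  {2,6,7,9}:12  {2,7,8,9}:6  {3,4,8,9}:1  {4,6,8,9}:4  {4,7,8,9}:4  {5,6,7,9}:12  {5,6,8,9}:6  {6,7,8,9}:12
  |U|=5: {0,2,5,6,7}:10  {0,2,6,7,9}:20  {0,2,7,8,9}:10  {1,3,4,8,9}:1  {2,4,7,8,9}:10  {2,5,6,7,9}:30  {2,6,7,8,9}:30  {3,4,6,8,9}:5  {3,4,7,8,9}:5  {4,5,6,8,9}:10  {4,6,7,8,9}:20  {5,6,7,8,9}:30
  |U|=6: {0,2,4,7,8,9}:20  {0,2,5,6,7,9}:60  {0,2,6,7,8,9}:60  {1,3,4,6,8,9}:6  {1,3,4,7,8,9}:6  {2,3,4,7,8,9}:15  {2,4,6,7,8,9}:60  {2,5,6,7,8,9}:90  {3,4,5,6,8,9}:15  {3,4,6,7,8,9}:30  {4,5,6,7,8,9}:60
  |U|=7: {0,2,3,4,7,8,9}:35  {0,2,4,6,7,8,9}:140  {0,2,5,6,7,8,9}:210  {1,2,3,4,7,8,9}:21  {1,3,4,5,6,8,9}:21  {1,3,4,6,7,8,9}:42  {2,3,4,6,7,8,9}:105  {2,4,5,6,7,8,9}:210  {3,4,5,6,7,8,9}:105
  |U|=8: {0,1,2,3,4,7,8,9}:56  {0,2,3,4,6,7,8,9}:280  {0,2,4,5,6,7,8,9}:560  {1,2,3,4,6,7,8,9}:168  {1,3,4,5,6,7,8,9}:168  {2,3,4,5,6,7,8,9}:420
  start at 0(l): 756
  start at 1(m): 1260
  start at 5(j): 504
sum over floor = 2520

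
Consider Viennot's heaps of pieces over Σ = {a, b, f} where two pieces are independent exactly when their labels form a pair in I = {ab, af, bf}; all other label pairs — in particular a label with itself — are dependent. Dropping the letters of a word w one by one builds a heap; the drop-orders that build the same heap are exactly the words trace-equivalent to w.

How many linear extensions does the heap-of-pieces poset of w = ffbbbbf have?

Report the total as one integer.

drop 0:f onto floor
drop 1:f onto {0:f}
drop 2:b onto floor
drop 3:b onto {2:b}
drop 4:b onto {3:b}
drop 5:b onto {4:b}
drop 6:f onto {1:f}
ground layer = {0:f, 2:b}
drop-orders for the pieces not yet dropped (sum over which currently-grounded one goes next):
  1 to go: {5} 1  {6} 1
  2 to go: {1,6} 1  {4,5} 1  {5,6} 2
  3 to go: {0,1,6} 1  {1,5,6} 3  {3,4,5} 1  {4,5,6} 3
  4 to go: {0,1,5,6} 4  {1,4,5,6} 6  {2,3,4,5} 1  {3,4,5,6} 4
  5 to go: {0,1,4,5,6} 10  {1,3,4,5,6} 10  {2,3,4,5,6} 5
  if 0:f drops first: 15 orders
  if 2:b drops first: 20 orders
heap linearizations: 35

35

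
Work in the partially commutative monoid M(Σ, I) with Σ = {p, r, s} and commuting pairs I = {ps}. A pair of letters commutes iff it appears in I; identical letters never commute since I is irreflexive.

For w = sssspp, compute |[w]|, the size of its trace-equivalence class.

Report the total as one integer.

piece 0:s — minimal
piece 1:s rests on {0:s}
piece 2:s rests on {1:s}
piece 3:s rests on {2:s}
piece 4:p — minimal
piece 5:p rests on {4:p}
minimal pieces: {0:s, 4:p}
ways to finish when only these pieces remain (= sum over removing one remaining piece with nothing left below it):
  1 left: {3}→1  {5}→1
  2 left: {2,3}→1  {3,5}→2  {4,5}→1
  3 left: {1,2,3}→1  {2,3,5}→3  {3,4,5}→3
  4 left: {0,1,2,3}→1  {1,2,3,5}→4  {2,3,4,5}→6
  placing 0:s first → 10 extensions
  placing 4:p first → 5 extensions
total linear extensions = 15

15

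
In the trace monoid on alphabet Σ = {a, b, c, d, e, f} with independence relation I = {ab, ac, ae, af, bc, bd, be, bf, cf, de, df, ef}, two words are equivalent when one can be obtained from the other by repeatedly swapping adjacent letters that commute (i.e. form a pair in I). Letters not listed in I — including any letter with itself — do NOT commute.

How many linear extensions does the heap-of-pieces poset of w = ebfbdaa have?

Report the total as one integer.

420

#0=e has no predecessor
#1=b has no predecessor
#2=f has no predecessor
#3=b depends on [1:b]
#4=d has no predecessor
#5=a depends on [4:d]
#6=a depends on [5:a]
sources: [0:e, 1:b, 2:f, 4:d]
N(rest) = Σ N(rest − s) over sources s of rest; N(one piece) = 1:
  size 1 → [0]=1  [2]=1  [3]=1  [6]=1
  size 2 → [0,2]=2  [0,3]=2  [0,6]=2  [1,3]=1  [2,3]=2  [2,6]=2  [3,6]=2  [5,6]=1
  size 3 → [0,1,3]=3  [0,2,3]=6  [0,2,6]=6  [0,3,6]=6  [0,5,6]=3  [1,2,3]=3  [1,3,6]=3  [2,3,6]=6  [2,5,6]=3  [3,5,6]=3  [4,5,6]=1
  size 4 → [0,1,2,3]=12  [0,1,3,6]=12  [0,2,3,6]=24  [0,2,5,6]=12  [0,3,5,6]=12  [0,4,5,6]=4  [1,2,3,6]=12  [1,3,5,6]=6  [2,3,5,6]=12  [2,4,5,6]=4  [3,4,5,6]=4
  size 5 → [0,1,2,3,6]=60  [0,1,3,5,6]=30  [0,2,3,5,6]=60  [0,2,4,5,6]=20  [0,3,4,5,6]=20  [1,2,3,5,6]=30  [1,3,4,5,6]=10  [2,3,4,5,6]=20
  first=0(e) contributes 60
  first=1(b) contributes 120
  first=2(f) contributes 60
  first=4(d) contributes 180
|[w]| = 420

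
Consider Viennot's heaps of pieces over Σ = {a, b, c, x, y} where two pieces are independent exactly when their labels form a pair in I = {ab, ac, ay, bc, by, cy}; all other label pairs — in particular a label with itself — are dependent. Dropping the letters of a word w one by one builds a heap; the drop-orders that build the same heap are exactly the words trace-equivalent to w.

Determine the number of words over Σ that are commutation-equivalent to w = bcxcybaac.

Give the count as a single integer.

360

0(b) covers ∅
1(c) covers ∅
2(x) covers 0:b, 1:c
3(c) covers 2:x
4(y) covers 2:x
5(b) covers 2:x
6(a) covers 2:x
7(a) covers 6:a
8(c) covers 3:c
floor of heap: 0:b, 1:c
completions by unplaced set U, small U first (add the entries for U minus each lowest piece of U):
  |U|=1: {4}:1  {5}:1  {7}:1  {8}:1
  |U|=2: {3,8}:1  {4,5}:2  {4,7}:2  {4,8}:2  {5,7}:2  {5,8}:2  {6,7}:1  {7,8}:2
  |U|=3: {3,4,8}:3  {3,5,8}:3  {3,7,8}:3  {4,5,7}:6  {4,5,8}:6  {4,6,7}:3  {4,7,8}:6  {5,6,7}:3  {5,7,8}:6  {6,7,8}:3
  |U|=4: {3,4,5,8}:12  {3,4,7,8}:12  {3,5,7,8}:12  {3,6,7,8}:6  {4,5,6,7}:12  {4,5,7,8}:24  {4,6,7,8}:12  {5,6,7,8}:12
  |U|=5: {3,4,5,7,8}:60  {3,4,6,7,8}:30  {3,5,6,7,8}:30  {4,5,6,7,8}:60
  |U|=6: {3,4,5,6,7,8}:180
  |U|=7: {2,3,4,5,6,7,8}:180
  start at 0(b): 180
  start at 1(c): 180
sum over floor = 360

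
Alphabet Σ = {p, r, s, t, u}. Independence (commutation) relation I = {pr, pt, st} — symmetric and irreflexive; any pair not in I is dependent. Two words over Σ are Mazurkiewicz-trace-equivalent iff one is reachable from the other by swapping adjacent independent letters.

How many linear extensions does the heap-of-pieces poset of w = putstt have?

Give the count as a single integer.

piece 0:p — minimal
piece 1:u rests on {0:p}
piece 2:t rests on {1:u}
piece 3:s rests on {1:u}
piece 4:t rests on {2:t}
piece 5:t rests on {4:t}
minimal pieces: {0:p}
ways to finish when only these pieces remain (= sum over removing one remaining piece with nothing left below it):
  1 left: {3}→1  {5}→1
  2 left: {3,5}→2  {4,5}→1
  3 left: {2,4,5}→1  {3,4,5}→3
  4 left: {2,3,4,5}→4
  placing 0:p first → 4 extensions

4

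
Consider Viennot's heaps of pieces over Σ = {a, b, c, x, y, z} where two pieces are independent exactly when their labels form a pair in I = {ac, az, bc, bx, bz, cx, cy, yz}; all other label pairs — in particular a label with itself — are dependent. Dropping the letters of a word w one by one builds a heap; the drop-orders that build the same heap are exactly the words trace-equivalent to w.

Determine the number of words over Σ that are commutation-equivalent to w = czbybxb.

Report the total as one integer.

#0=c has no predecessor
#1=z depends on [0:c]
#2=b has no predecessor
#3=y depends on [2:b]
#4=b depends on [3:y]
#5=x depends on [1:z, 3:y]
#6=b depends on [4:b]
sources: [0:c, 2:b]
N(rest) = Σ N(rest − s) over sources s of rest; N(one piece) = 1:
  size 1 → [5]=1  [6]=1
  size 2 → [1,5]=1  [4,6]=1  [5,6]=2
  size 3 → [0,1,5]=1  [1,5,6]=3  [4,5,6]=3
  size 4 → [0,1,5,6]=4  [1,4,5,6]=6  [3,4,5,6]=3
  size 5 → [0,1,4,5,6]=10  [1,3,4,5,6]=9  [2,3,4,5,6]=3
  first=0(c) contributes 12
  first=2(b) contributes 19
|[w]| = 31

31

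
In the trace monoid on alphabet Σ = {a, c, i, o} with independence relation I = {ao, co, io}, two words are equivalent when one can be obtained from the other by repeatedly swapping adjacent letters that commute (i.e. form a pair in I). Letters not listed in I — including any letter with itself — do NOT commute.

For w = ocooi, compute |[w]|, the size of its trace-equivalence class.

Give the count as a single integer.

10

#0=o has no predecessor
#1=c has no predecessor
#2=o depends on [0:o]
#3=o depends on [2:o]
#4=i depends on [1:c]
sources: [0:o, 1:c]
N(rest) = Σ N(rest − s) over sources s of rest; N(one piece) = 1:
  size 1 → [3]=1  [4]=1
  size 2 → [1,4]=1  [2,3]=1  [3,4]=2
  size 3 → [0,2,3]=1  [1,3,4]=3  [2,3,4]=3
  first=0(o) contributes 6
  first=1(c) contributes 4
|[w]| = 10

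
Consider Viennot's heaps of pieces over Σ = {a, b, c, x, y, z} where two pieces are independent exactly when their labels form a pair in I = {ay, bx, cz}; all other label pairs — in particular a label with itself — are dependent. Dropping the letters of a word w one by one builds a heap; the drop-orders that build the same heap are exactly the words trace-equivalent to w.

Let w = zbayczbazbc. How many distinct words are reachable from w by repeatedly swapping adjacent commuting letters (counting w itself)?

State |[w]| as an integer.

4

piece 0:z — minimal
piece 1:b rests on {0:z}
piece 2:a rests on {1:b}
piece 3:y rests on {1:b}
piece 4:c rests on {2:a, 3:y}
piece 5:z rests on {2:a, 3:y}
piece 6:b rests on {4:c, 5:z}
piece 7:a rests on {6:b}
piece 8:z rests on {7:a}
piece 9:b rests on {8:z}
piece 10:c rests on {9:b}
minimal pieces: {0:z}
ways to finish when only these pieces remain (= sum over removing one remaining piece with nothing left below it):
  1 left: {10}→1
  2 left: {9,10}→1
  3 left: {8,9,10}→1
  4 left: {7,8,9,10}→1
  5 left: {6,7,8,9,10}→1
  6 left: {4,6,7,8,9,10}→1  {5,6,7,8,9,10}→1
  7 left: {4,5,6,7,8,9,10}→2
  8 left: {2,4,5,6,7,8,9,10}→2  {3,4,5,6,7,8,9,10}→2
  9 left: {2,3,4,5,6,7,8,9,10}→4
  placing 0:z first → 4 extensions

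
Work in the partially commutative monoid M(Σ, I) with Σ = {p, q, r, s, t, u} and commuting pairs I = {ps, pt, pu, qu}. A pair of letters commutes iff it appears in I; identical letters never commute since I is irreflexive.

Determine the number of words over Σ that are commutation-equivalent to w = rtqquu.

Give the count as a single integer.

piece 0:r — minimal
piece 1:t rests on {0:r}
piece 2:q rests on {1:t}
piece 3:q rests on {2:q}
piece 4:u rests on {1:t}
piece 5:u rests on {4:u}
minimal pieces: {0:r}
ways to finish when only these pieces remain (= sum over removing one remaining piece with nothing left below it):
  1 left: {3}→1  {5}→1
  2 left: {2,3}→1  {3,5}→2  {4,5}→1
  3 left: {2,3,5}→3  {3,4,5}→3
  4 left: {2,3,4,5}→6
  placing 0:r first → 6 extensions

6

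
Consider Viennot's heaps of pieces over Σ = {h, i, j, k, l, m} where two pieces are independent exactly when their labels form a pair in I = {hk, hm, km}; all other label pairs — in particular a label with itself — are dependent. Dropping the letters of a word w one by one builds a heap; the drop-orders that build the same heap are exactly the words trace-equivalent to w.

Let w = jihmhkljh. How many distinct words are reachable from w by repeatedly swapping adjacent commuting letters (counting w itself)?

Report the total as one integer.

12

0(j) covers ∅
1(i) covers 0:j
2(h) covers 1:i
3(m) covers 1:i
4(h) covers 2:h
5(k) covers 1:i
6(l) covers 3:m, 4:h, 5:k
7(j) covers 6:l
8(h) covers 7:j
floor of heap: 0:j
completions by unplaced set U, small U first (add the entries for U minus each lowest piece of U):
  |U|=1: {8}:1
  |U|=2: {7,8}:1
  |U|=3: {6,7,8}:1
  |U|=4: {3,6,7,8}:1  {4,6,7,8}:1  {5,6,7,8}:1
  |U|=5: {2,4,6,7,8}:1  {3,4,6,7,8}:2  {3,5,6,7,8}:2  {4,5,6,7,8}:2
  |U|=6: {2,3,4,6,7,8}:3  {2,4,5,6,7,8}:3  {3,4,5,6,7,8}:6
  |U|=7: {2,3,4,5,6,7,8}:12
  start at 0(j): 12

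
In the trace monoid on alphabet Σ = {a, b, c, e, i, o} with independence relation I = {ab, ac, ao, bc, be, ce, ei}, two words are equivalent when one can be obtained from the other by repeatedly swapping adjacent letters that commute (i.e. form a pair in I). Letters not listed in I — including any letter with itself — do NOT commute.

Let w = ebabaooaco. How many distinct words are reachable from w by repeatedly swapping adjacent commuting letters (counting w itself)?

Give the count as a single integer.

175

piece 0:e — minimal
piece 1:b — minimal
piece 2:a rests on {0:e}
piece 3:b rests on {1:b}
piece 4:a rests on {2:a}
piece 5:o rests on {0:e, 3:b}
piece 6:o rests on {5:o}
piece 7:a rests on {4:a}
piece 8:c rests on {6:o}
piece 9:o rests on {8:c}
minimal pieces: {0:e, 1:b}
ways to finish when only these pieces remain (= sum over removing one remaining piece with nothing left below it):
  1 left: {7}→1  {9}→1
  2 left: {4,7}→1  {7,9}→2  {8,9}→1
  3 left: {2,4,7}→1  {4,7,9}→3  {6,8,9}→1  {7,8,9}→3
  4 left: {2,4,7,9}→4  {4,7,8,9}→6  {5,6,8,9}→1  {6,7,8,9}→4
  5 left: {2,4,7,8,9}→10  {3,5,6,8,9}→1  {4,6,7,8,9}→10  {5,6,7,8,9}→5
  6 left: {1,3,5,6,8,9}→1  {2,4,6,7,8,9}→20  {3,5,6,7,8,9}→6  {4,5,6,7,8,9}→15
  7 left: {1,3,5,6,7,8,9}→7  {2,4,5,6,7,8,9}→35  {3,4,5,6,7,8,9}→21
  8 left: {0,2,4,5,6,7,8,9}→35  {1,3,4,5,6,7,8,9}→28  {2,3,4,5,6,7,8,9}→56
  placing 0:e first → 84 extensions
  placing 1:b first → 91 extensions
total linear extensions = 175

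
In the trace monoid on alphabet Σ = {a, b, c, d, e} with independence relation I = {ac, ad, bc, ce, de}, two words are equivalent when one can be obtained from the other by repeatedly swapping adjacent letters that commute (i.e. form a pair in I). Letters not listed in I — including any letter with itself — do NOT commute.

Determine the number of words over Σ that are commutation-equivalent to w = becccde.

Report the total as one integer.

piece 0:b — minimal
piece 1:e rests on {0:b}
piece 2:c — minimal
piece 3:c rests on {2:c}
piece 4:c rests on {3:c}
piece 5:d rests on {0:b, 4:c}
piece 6:e rests on {1:e}
minimal pieces: {0:b, 2:c}
ways to finish when only these pieces remain (= sum over removing one remaining piece with nothing left below it):
  1 left: {5}→1  {6}→1
  2 left: {1,6}→1  {4,5}→1  {5,6}→2
  3 left: {1,5,6}→3  {3,4,5}→1  {4,5,6}→3
  4 left: {0,1,5,6}→3  {1,4,5,6}→6  {2,3,4,5}→1  {3,4,5,6}→4
  5 left: {0,1,4,5,6}→9  {1,3,4,5,6}→10  {2,3,4,5,6}→5
  placing 0:b first → 15 extensions
  placing 2:c first → 19 extensions
total linear extensions = 34

34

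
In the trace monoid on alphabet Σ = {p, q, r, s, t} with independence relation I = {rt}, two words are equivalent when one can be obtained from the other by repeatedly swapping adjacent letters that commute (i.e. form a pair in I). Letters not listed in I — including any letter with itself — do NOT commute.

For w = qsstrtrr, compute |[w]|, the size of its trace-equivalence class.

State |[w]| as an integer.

10

drop 0:q onto floor
drop 1:s onto {0:q}
drop 2:s onto {1:s}
drop 3:t onto {2:s}
drop 4:r onto {2:s}
drop 5:t onto {3:t}
drop 6:r onto {4:r}
drop 7:r onto {6:r}
ground layer = {0:q}
drop-orders for the pieces not yet dropped (sum over which currently-grounded one goes next):
  1 to go: {5} 1  {7} 1
  2 to go: {3,5} 1  {5,7} 2  {6,7} 1
  3 to go: {3,5,7} 3  {4,6,7} 1  {5,6,7} 3
  4 to go: {3,5,6,7} 6  {4,5,6,7} 4
  5 to go: {3,4,5,6,7} 10
  6 to go: {2,3,4,5,6,7} 10
  if 0:q drops first: 10 orders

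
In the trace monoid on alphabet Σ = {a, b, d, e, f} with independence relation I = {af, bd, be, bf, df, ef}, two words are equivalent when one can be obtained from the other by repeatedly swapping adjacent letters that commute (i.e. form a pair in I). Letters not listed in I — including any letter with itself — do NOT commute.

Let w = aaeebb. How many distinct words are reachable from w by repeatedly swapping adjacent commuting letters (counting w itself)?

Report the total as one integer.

6

drop 0:a onto floor
drop 1:a onto {0:a}
drop 2:e onto {1:a}
drop 3:e onto {2:e}
drop 4:b onto {1:a}
drop 5:b onto {4:b}
ground layer = {0:a}
drop-orders for the pieces not yet dropped (sum over which currently-grounded one goes next):
  1 to go: {3} 1  {5} 1
  2 to go: {2,3} 1  {3,5} 2  {4,5} 1
  3 to go: {2,3,5} 3  {3,4,5} 3
  4 to go: {2,3,4,5} 6
  if 0:a drops first: 6 orders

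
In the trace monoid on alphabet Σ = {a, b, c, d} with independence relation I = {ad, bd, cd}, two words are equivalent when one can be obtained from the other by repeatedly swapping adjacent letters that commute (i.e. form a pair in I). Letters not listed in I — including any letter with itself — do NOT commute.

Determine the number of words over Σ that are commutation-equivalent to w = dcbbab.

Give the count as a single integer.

piece 0:d — minimal
piece 1:c — minimal
piece 2:b rests on {1:c}
piece 3:b rests on {2:b}
piece 4:a rests on {3:b}
piece 5:b rests on {4:a}
minimal pieces: {0:d, 1:c}
ways to finish when only these pieces remain (= sum over removing one remaining piece with nothing left below it):
  1 left: {0}→1  {5}→1
  2 left: {0,5}→2  {4,5}→1
  3 left: {0,4,5}→3  {3,4,5}→1
  4 left: {0,3,4,5}→4  {2,3,4,5}→1
  placing 0:d first → 1 extensions
  placing 1:c first → 5 extensions
total linear extensions = 6

6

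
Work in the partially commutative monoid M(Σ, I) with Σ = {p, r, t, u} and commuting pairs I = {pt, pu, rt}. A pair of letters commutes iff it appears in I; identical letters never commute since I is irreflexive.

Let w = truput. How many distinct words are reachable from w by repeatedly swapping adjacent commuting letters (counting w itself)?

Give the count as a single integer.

9

piece 0:t — minimal
piece 1:r — minimal
piece 2:u rests on {0:t, 1:r}
piece 3:p rests on {1:r}
piece 4:u rests on {2:u}
piece 5:t rests on {4:u}
minimal pieces: {0:t, 1:r}
ways to finish when only these pieces remain (= sum over removing one remaining piece with nothing left below it):
  1 left: {3}→1  {5}→1
  2 left: {3,5}→2  {4,5}→1
  3 left: {2,4,5}→1  {3,4,5}→3
  4 left: {0,2,4,5}→1  {2,3,4,5}→4
  placing 0:t first → 4 extensions
  placing 1:r first → 5 extensions
total linear extensions = 9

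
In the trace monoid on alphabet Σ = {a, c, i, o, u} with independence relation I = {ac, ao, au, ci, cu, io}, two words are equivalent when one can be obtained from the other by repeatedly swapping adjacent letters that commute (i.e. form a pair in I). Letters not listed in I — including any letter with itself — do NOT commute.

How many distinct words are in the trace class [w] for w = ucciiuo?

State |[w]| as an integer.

#0=u has no predecessor
#1=c has no predecessor
#2=c depends on [1:c]
#3=i depends on [0:u]
#4=i depends on [3:i]
#5=u depends on [4:i]
#6=o depends on [2:c, 5:u]
sources: [0:u, 1:c]
N(rest) = Σ N(rest − s) over sources s of rest; N(one piece) = 1:
  size 1 → [6]=1
  size 2 → [2,6]=1  [5,6]=1
  size 3 → [1,2,6]=1  [2,5,6]=2  [4,5,6]=1
  size 4 → [1,2,5,6]=3  [2,4,5,6]=3  [3,4,5,6]=1
  size 5 → [0,3,4,5,6]=1  [1,2,4,5,6]=6  [2,3,4,5,6]=4
  first=0(u) contributes 10
  first=1(c) contributes 5
|[w]| = 15

15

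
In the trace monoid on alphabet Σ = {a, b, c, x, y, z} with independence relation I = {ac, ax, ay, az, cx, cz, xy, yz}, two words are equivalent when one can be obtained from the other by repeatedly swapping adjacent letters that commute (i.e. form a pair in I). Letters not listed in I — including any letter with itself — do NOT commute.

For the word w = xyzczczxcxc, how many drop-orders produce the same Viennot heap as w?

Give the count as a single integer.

462

#0=x has no predecessor
#1=y has no predecessor
#2=z depends on [0:x]
#3=c depends on [1:y]
#4=z depends on [2:z]
#5=c depends on [3:c]
#6=z depends on [4:z]
#7=x depends on [6:z]
#8=c depends on [5:c]
#9=x depends on [7:x]
#10=c depends on [8:c]
sources: [0:x, 1:y]
N(rest) = Σ N(rest − s) over sources s of rest; N(one piece) = 1:
  size 1 → [9]=1  [10]=1
  size 2 → [7,9]=1  [8,10]=1  [9,10]=2
  size 3 → [5,8,10]=1  [6,7,9]=1  [7,9,10]=3  [8,9,10]=3
  size 4 → [3,5,8,10]=1  [4,6,7,9]=1  [5,8,9,10]=4  [6,7,9,10]=4  [7,8,9,10]=6
  size 5 → [1,3,5,8,10]=1  [2,4,6,7,9]=1  [3,5,8,9,10]=5  [4,6,7,9,10]=5  [5,7,8,9,10]=10  [6,7,8,9,10]=10
  size 6 → [0,2,4,6,7,9]=1  [1,3,5,8,9,10]=6  [2,4,6,7,9,10]=6  [3,5,7,8,9,10]=15  [4,6,7,8,9,10]=15  [5,6,7,8,9,10]=20
  size 7 → [0,2,4,6,7,9,10]=7  [1,3,5,7,8,9,10]=21  [2,4,6,7,8,9,10]=21  [3,5,6,7,8,9,10]=35  [4,5,6,7,8,9,10]=35
  size 8 → [0,2,4,6,7,8,9,10]=28  [1,3,5,6,7,8,9,10]=56  [2,4,5,6,7,8,9,10]=56  [3,4,5,6,7,8,9,10]=70
  size 9 → [0,2,4,5,6,7,8,9,10]=84  [1,3,4,5,6,7,8,9,10]=126  [2,3,4,5,6,7,8,9,10]=126
  first=0(x) contributes 252
  first=1(y) contributes 210
|[w]| = 462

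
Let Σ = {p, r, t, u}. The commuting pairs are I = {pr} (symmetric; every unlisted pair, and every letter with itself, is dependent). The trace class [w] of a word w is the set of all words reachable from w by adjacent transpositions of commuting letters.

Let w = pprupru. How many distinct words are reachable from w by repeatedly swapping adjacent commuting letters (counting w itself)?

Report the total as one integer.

0(p) covers ∅
1(p) covers 0:p
2(r) covers ∅
3(u) covers 1:p, 2:r
4(p) covers 3:u
5(r) covers 3:u
6(u) covers 4:p, 5:r
floor of heap: 0:p, 2:r
completions by unplaced set U, small U first (add the entries for U minus each lowest piece of U):
  |U|=1: {6}:1
  |U|=2: {4,6}:1  {5,6}:1
  |U|=3: {4,5,6}:2
  |U|=4: {3,4,5,6}:2
  |U|=5: {1,3,4,5,6}:2  {2,3,4,5,6}:2
  start at 0(p): 4
  start at 2(r): 2
sum over floor = 6

6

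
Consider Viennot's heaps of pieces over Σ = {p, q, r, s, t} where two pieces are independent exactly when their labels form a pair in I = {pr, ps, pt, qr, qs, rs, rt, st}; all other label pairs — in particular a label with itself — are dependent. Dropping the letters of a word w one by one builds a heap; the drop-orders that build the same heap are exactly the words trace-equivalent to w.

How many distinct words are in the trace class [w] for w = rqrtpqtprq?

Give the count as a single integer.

#0=r has no predecessor
#1=q has no predecessor
#2=r depends on [0:r]
#3=t depends on [1:q]
#4=p depends on [1:q]
#5=q depends on [3:t, 4:p]
#6=t depends on [5:q]
#7=p depends on [5:q]
#8=r depends on [2:r]
#9=q depends on [6:t, 7:p]
sources: [0:r, 1:q]
N(rest) = Σ N(rest − s) over sources s of rest; N(one piece) = 1:
  size 1 → [8]=1  [9]=1
  size 2 → [2,8]=1  [6,9]=1  [7,9]=1  [8,9]=2
  size 3 → [0,2,8]=1  [2,8,9]=3  [6,7,9]=2  [6,8,9]=3  [7,8,9]=3
  size 4 → [0,2,8,9]=4  [2,6,8,9]=6  [2,7,8,9]=6  [5,6,7,9]=2  [6,7,8,9]=8
  size 5 → [0,2,6,8,9]=10  [0,2,7,8,9]=10  [2,6,7,8,9]=20  [3,5,6,7,9]=2  [4,5,6,7,9]=2  [5,6,7,8,9]=10
  size 6 → [0,2,6,7,8,9]=40  [2,5,6,7,8,9]=30  [3,4,5,6,7,9]=4  [3,5,6,7,8,9]=12  [4,5,6,7,8,9]=12
  size 7 → [0,2,5,6,7,8,9]=70  [1,3,4,5,6,7,9]=4  [2,3,5,6,7,8,9]=42  [2,4,5,6,7,8,9]=42  [3,4,5,6,7,8,9]=28
  size 8 → [0,2,3,5,6,7,8,9]=112  [0,2,4,5,6,7,8,9]=112  [1,3,4,5,6,7,8,9]=32  [2,3,4,5,6,7,8,9]=112
  first=0(r) contributes 144
  first=1(q) contributes 336
|[w]| = 480

480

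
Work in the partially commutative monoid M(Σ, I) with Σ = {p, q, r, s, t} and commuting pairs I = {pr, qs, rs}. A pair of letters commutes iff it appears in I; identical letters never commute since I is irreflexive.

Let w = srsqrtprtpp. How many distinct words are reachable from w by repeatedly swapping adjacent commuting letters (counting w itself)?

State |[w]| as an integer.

20

piece 0:s — minimal
piece 1:r — minimal
piece 2:s rests on {0:s}
piece 3:q rests on {1:r}
piece 4:r rests on {3:q}
piece 5:t rests on {2:s, 4:r}
piece 6:p rests on {5:t}
piece 7:r rests on {5:t}
piece 8:t rests on {6:p, 7:r}
piece 9:p rests on {8:t}
piece 10:p rests on {9:p}
minimal pieces: {0:s, 1:r}
ways to finish when only these pieces remain (= sum over removing one remaining piece with nothing left below it):
  1 left: {10}→1
  2 left: {9,10}→1
  3 left: {8,9,10}→1
  4 left: {6,8,9,10}→1  {7,8,9,10}→1
  5 left: {6,7,8,9,10}→2
  6 left: {5,6,7,8,9,10}→2
  7 left: {2,5,6,7,8,9,10}→2  {4,5,6,7,8,9,10}→2
  8 left: {0,2,5,6,7,8,9,10}→2  {2,4,5,6,7,8,9,10}→4  {3,4,5,6,7,8,9,10}→2
  9 left: {0,2,4,5,6,7,8,9,10}→6  {1,3,4,5,6,7,8,9,10}→2  {2,3,4,5,6,7,8,9,10}→6
  placing 0:s first → 8 extensions
  placing 1:r first → 12 extensions
total linear extensions = 20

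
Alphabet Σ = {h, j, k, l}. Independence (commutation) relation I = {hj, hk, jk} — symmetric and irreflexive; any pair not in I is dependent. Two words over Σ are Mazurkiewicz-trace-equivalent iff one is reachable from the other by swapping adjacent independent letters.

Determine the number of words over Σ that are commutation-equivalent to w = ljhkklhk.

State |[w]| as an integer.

24

0(l) covers ∅
1(j) covers 0:l
2(h) covers 0:l
3(k) covers 0:l
4(k) covers 3:k
5(l) covers 1:j, 2:h, 4:k
6(h) covers 5:l
7(k) covers 5:l
floor of heap: 0:l
completions by unplaced set U, small U first (add the entries for U minus each lowest piece of U):
  |U|=1: {6}:1  {7}:1
  |U|=2: {6,7}:2
  |U|=3: {5,6,7}:2
  |U|=4: {1,5,6,7}:2  {2,5,6,7}:2  {4,5,6,7}:2
  |U|=5: {1,2,5,6,7}:4  {1,4,5,6,7}:4  {2,4,5,6,7}:4  {3,4,5,6,7}:2
  |U|=6: {1,2,4,5,6,7}:12  {1,3,4,5,6,7}:6  {2,3,4,5,6,7}:6
  start at 0(l): 24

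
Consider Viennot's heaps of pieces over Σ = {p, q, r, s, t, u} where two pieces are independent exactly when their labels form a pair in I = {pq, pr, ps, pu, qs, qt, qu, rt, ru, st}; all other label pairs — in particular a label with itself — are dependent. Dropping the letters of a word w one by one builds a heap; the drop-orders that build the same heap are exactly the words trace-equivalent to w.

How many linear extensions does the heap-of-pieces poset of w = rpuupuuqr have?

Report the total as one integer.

1260

0(r) covers ∅
1(p) covers ∅
2(u) covers ∅
3(u) covers 2:u
4(p) covers 1:p
5(u) covers 3:u
6(u) covers 5:u
7(q) covers 0:r
8(r) covers 7:q
floor of heap: 0:r, 1:p, 2:u
completions by unplaced set U, small U first (add the entries for U minus each lowest piece of U):
  |U|=1: {4}:1  {6}:1  {8}:1
  |U|=2: {1,4}:1  {4,6}:2  {4,8}:2  {5,6}:1  {6,8}:2  {7,8}:1
  |U|=3: {0,7,8}:1  {1,4,6}:3  {1,4,8}:3  {3,5,6}:1  {4,5,6}:3  {4,6,8}:6  {4,7,8}:3  {5,6,8}:3  {6,7,8}:3
  |U|=4: {0,4,7,8}:4  {0,6,7,8}:4  {1,4,5,6}:6  {1,4,6,8}:12  {1,4,7,8}:6  {2,3,5,6}:1  {3,4,5,6}:4  {3,5,6,8}:4  {4,5,6,8}:12  {4,6,7,8}:12  {5,6,7,8}:6
  |U|=5: {0,1,4,7,8}:10  {0,4,6,7,8}:20  {0,5,6,7,8}:10  {1,3,4,5,6}:10  {1,4,5,6,8}:30  {1,4,6,7,8}:30  {2,3,4,5,6}:5  {2,3,5,6,8}:5  {3,4,5,6,8}:20  {3,5,6,7,8}:10  {4,5,6,7,8}:30
  |U|=6: {0,1,4,6,7,8}:60  {0,3,5,6,7,8}:20  {0,4,5,6,7,8}:60  {1,2,3,4,5,6}:15  {1,3,4,5,6,8}:60  {1,4,5,6,7,8}:90  {2,3,4,5,6,8}:30  {2,3,5,6,7,8}:15  {3,4,5,6,7,8}:60
  |U|=7: {0,1,4,5,6,7,8}:210  {0,2,3,5,6,7,8}:35  {0,3,4,5,6,7,8}:140  {1,2,3,4,5,6,8}:105  {1,3,4,5,6,7,8}:210  {2,3,4,5,6,7,8}:105
  start at 0(r): 420
  start at 1(p): 280
  start at 2(u): 560
sum over floor = 1260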